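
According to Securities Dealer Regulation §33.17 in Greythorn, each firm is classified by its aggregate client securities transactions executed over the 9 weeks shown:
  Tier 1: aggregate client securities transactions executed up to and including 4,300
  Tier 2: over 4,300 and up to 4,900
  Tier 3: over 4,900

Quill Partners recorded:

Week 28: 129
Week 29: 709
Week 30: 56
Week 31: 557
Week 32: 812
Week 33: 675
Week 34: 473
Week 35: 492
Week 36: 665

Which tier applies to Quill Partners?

Tier 2

Aggregate client securities transactions executed: 129 + 709 + 56 + 557 + 812 + 675 + 473 + 492 + 665 = 4,568.
4,300 < 4,568 ≤ 4,900, so Tier 2 applies.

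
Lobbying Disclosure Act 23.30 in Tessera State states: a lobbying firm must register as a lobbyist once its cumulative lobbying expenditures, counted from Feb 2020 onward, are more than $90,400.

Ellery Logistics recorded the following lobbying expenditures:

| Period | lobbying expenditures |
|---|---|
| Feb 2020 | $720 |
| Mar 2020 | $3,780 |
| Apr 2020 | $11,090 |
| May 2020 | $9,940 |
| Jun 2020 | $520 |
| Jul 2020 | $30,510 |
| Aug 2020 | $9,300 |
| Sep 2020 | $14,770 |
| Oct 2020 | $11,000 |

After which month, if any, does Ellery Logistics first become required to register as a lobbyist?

Through Feb 2020: $720
Through Mar 2020: $4,500
Through Apr 2020: $15,590
Through May 2020: $25,530
Through Jun 2020: $26,050
Through Jul 2020: $56,560
Through Aug 2020: $65,860
Through Sep 2020: $80,630
Through Oct 2020: $91,630 ← exceeds threshold

Oct 2020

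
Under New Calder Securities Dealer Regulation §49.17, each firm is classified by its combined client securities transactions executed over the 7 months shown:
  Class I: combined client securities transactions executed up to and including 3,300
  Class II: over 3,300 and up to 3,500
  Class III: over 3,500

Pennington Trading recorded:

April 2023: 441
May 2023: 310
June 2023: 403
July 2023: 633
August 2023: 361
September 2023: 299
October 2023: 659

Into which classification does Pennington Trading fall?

Combined client securities transactions executed: 441 + 310 + 403 + 633 + 361 + 299 + 659 = 3,106.
3,106 ≤ 3,300, so Class I applies.

Class I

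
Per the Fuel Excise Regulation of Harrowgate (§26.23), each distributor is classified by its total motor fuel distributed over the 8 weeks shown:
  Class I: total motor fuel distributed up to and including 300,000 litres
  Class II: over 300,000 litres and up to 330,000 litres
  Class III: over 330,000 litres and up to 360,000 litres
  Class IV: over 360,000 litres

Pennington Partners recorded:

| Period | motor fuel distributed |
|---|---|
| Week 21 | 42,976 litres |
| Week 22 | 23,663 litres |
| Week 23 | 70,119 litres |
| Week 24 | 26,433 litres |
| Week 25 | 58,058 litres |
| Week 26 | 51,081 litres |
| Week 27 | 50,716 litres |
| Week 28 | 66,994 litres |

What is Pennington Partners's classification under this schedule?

Class IV

Total motor fuel distributed: 42,976 litres + 23,663 litres + 70,119 litres + 26,433 litres + 58,058 litres + 51,081 litres + 50,716 litres + 66,994 litres = 390,040 litres.
390,040 litres > 360,000 litres, so Class IV applies.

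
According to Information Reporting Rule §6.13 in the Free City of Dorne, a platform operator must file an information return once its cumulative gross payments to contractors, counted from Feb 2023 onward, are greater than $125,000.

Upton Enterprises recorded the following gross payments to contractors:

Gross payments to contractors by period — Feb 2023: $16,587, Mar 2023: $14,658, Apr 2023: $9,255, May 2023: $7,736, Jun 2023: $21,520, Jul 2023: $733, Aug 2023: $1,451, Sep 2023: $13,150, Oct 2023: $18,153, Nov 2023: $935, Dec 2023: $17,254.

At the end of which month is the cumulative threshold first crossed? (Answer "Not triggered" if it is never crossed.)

Not triggered

Through Feb 2023: $16,587
Through Mar 2023: $31,245
Through Apr 2023: $40,500
Through May 2023: $48,236
Through Jun 2023: $69,756
Through Jul 2023: $70,489
Through Aug 2023: $71,940
Through Sep 2023: $85,090
Through Oct 2023: $103,243
Through Nov 2023: $104,178
Through Dec 2023: $121,432
Final cumulative total $121,432 ≤ $125,000; the threshold is never exceeded.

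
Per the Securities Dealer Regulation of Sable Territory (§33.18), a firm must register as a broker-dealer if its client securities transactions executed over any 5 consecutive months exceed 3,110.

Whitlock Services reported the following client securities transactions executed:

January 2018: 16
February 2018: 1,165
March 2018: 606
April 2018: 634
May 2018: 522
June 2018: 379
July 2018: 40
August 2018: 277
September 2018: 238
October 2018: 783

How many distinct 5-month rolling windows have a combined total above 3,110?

1

January 2018–May 2018: 16 + 1,165 + 606 + 634 + 522 = 2,943 (under)
February 2018–June 2018: 1,165 + 606 + 634 + 522 + 379 = 3,306 (over)
March 2018–July 2018: 606 + 634 + 522 + 379 + 40 = 2,181 (under)
April 2018–August 2018: 634 + 522 + 379 + 40 + 277 = 1,852 (under)
May 2018–September 2018: 522 + 379 + 40 + 277 + 238 = 1,456 (under)
June 2018–October 2018: 379 + 40 + 277 + 238 + 783 = 1,717 (under)
1 window exceeds the threshold.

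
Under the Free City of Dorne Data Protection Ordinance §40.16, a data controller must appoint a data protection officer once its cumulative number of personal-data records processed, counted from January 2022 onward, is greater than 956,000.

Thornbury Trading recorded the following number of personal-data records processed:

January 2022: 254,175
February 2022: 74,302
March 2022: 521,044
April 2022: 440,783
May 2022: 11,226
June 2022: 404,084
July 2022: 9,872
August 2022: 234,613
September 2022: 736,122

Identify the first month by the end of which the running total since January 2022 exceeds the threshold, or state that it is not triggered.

Through January 2022: 254,175
Through February 2022: 328,477
Through March 2022: 849,521
Through April 2022: 1,290,304 ← exceeds threshold

April 2022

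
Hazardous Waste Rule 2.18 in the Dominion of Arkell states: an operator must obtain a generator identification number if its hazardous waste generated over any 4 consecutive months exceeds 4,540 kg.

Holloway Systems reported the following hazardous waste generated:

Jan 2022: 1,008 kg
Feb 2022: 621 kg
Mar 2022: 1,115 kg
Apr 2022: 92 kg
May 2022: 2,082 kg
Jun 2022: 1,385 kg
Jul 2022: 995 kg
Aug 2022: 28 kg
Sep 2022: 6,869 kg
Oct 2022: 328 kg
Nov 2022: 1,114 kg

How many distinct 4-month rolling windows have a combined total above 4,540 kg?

Jan 2022–Apr 2022: 1,008 kg + 621 kg + 1,115 kg + 92 kg = 2,836 kg (under)
Feb 2022–May 2022: 621 kg + 1,115 kg + 92 kg + 2,082 kg = 3,910 kg (under)
Mar 2022–Jun 2022: 1,115 kg + 92 kg + 2,082 kg + 1,385 kg = 4,674 kg (over)
Apr 2022–Jul 2022: 92 kg + 2,082 kg + 1,385 kg + 995 kg = 4,554 kg (over)
May 2022–Aug 2022: 2,082 kg + 1,385 kg + 995 kg + 28 kg = 4,490 kg (under)
Jun 2022–Sep 2022: 1,385 kg + 995 kg + 28 kg + 6,869 kg = 9,277 kg (over)
Jul 2022–Oct 2022: 995 kg + 28 kg + 6,869 kg + 328 kg = 8,220 kg (over)
Aug 2022–Nov 2022: 28 kg + 6,869 kg + 328 kg + 1,114 kg = 8,339 kg (over)
5 windows exceed the threshold.

5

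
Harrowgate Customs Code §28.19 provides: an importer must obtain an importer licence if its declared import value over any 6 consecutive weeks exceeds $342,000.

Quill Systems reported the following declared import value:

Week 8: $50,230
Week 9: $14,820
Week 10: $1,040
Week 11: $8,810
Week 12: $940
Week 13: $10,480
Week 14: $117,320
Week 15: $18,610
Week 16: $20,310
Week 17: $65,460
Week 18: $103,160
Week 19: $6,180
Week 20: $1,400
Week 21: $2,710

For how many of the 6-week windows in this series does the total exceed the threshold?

Week 8–Week 13: $50,230 + $14,820 + $1,040 + $8,810 + $940 + $10,480 = $86,320 (under)
Week 9–Week 14: $14,820 + $1,040 + $8,810 + $940 + $10,480 + $117,320 = $153,410 (under)
Week 10–Week 15: $1,040 + $8,810 + $940 + $10,480 + $117,320 + $18,610 = $157,200 (under)
Week 11–Week 16: $8,810 + $940 + $10,480 + $117,320 + $18,610 + $20,310 = $176,470 (under)
Week 12–Week 17: $940 + $10,480 + $117,320 + $18,610 + $20,310 + $65,460 = $233,120 (under)
Week 13–Week 18: $10,480 + $117,320 + $18,610 + $20,310 + $65,460 + $103,160 = $335,340 (under)
Week 14–Week 19: $117,320 + $18,610 + $20,310 + $65,460 + $103,160 + $6,180 = $331,040 (under)
Week 15–Week 20: $18,610 + $20,310 + $65,460 + $103,160 + $6,180 + $1,400 = $215,120 (under)
Week 16–Week 21: $20,310 + $65,460 + $103,160 + $6,180 + $1,400 + $2,710 = $199,220 (under)
0 windows exceed the threshold.

0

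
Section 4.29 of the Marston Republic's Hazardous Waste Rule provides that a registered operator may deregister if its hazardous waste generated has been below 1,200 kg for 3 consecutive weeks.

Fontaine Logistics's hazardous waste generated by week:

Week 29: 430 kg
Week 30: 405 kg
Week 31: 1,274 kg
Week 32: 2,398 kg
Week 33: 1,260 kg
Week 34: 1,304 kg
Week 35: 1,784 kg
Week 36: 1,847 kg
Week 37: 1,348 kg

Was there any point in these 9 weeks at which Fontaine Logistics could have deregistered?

No

Weeks below 1,200 kg: Week 29, Week 30.
Longest run of consecutive weeks below the threshold: 2.
2 < 3, so Fontaine Logistics never became eligible.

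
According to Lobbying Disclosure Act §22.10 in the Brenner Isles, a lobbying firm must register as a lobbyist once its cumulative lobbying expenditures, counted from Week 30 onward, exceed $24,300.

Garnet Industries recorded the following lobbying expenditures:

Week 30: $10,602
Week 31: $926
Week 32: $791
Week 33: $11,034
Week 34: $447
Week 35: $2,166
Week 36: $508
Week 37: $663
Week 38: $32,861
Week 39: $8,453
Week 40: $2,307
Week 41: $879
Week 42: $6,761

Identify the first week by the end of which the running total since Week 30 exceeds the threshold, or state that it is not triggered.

Week 35

Through Week 30: $10,602
Through Week 31: $11,528
Through Week 32: $12,319
Through Week 33: $23,353
Through Week 34: $23,800
Through Week 35: $25,966 ← exceeds threshold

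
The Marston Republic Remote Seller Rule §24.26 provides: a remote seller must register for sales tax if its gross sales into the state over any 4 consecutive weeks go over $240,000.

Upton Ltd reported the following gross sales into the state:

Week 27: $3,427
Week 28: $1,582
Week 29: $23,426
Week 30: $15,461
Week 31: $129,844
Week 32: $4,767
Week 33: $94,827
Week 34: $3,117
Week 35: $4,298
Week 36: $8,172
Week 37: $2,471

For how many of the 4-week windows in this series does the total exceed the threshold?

Week 27–Week 30: $3,427 + $1,582 + $23,426 + $15,461 = $43,896 (under)
Week 28–Week 31: $1,582 + $23,426 + $15,461 + $129,844 = $170,313 (under)
Week 29–Week 32: $23,426 + $15,461 + $129,844 + $4,767 = $173,498 (under)
Week 30–Week 33: $15,461 + $129,844 + $4,767 + $94,827 = $244,899 (over)
Week 31–Week 34: $129,844 + $4,767 + $94,827 + $3,117 = $232,555 (under)
Week 32–Week 35: $4,767 + $94,827 + $3,117 + $4,298 = $107,009 (under)
Week 33–Week 36: $94,827 + $3,117 + $4,298 + $8,172 = $110,414 (under)
Week 34–Week 37: $3,117 + $4,298 + $8,172 + $2,471 = $18,058 (under)
1 window exceeds the threshold.

1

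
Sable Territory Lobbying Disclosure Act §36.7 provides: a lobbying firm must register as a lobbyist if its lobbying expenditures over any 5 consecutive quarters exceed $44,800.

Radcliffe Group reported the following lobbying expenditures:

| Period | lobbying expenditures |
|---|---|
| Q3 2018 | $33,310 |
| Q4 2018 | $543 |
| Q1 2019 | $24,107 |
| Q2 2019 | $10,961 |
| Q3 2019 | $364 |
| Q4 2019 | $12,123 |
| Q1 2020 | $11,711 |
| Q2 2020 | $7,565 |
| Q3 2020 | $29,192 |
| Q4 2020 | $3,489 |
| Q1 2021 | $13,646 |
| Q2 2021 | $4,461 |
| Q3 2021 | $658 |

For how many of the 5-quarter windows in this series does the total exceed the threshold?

8

Q3 2018–Q3 2019: $33,310 + $543 + $24,107 + $10,961 + $364 = $69,285 (over)
Q4 2018–Q4 2019: $543 + $24,107 + $10,961 + $364 + $12,123 = $48,098 (over)
Q1 2019–Q1 2020: $24,107 + $10,961 + $364 + $12,123 + $11,711 = $59,266 (over)
Q2 2019–Q2 2020: $10,961 + $364 + $12,123 + $11,711 + $7,565 = $42,724 (under)
Q3 2019–Q3 2020: $364 + $12,123 + $11,711 + $7,565 + $29,192 = $60,955 (over)
Q4 2019–Q4 2020: $12,123 + $11,711 + $7,565 + $29,192 + $3,489 = $64,080 (over)
Q1 2020–Q1 2021: $11,711 + $7,565 + $29,192 + $3,489 + $13,646 = $65,603 (over)
Q2 2020–Q2 2021: $7,565 + $29,192 + $3,489 + $13,646 + $4,461 = $58,353 (over)
Q3 2020–Q3 2021: $29,192 + $3,489 + $13,646 + $4,461 + $658 = $51,446 (over)
8 windows exceed the threshold.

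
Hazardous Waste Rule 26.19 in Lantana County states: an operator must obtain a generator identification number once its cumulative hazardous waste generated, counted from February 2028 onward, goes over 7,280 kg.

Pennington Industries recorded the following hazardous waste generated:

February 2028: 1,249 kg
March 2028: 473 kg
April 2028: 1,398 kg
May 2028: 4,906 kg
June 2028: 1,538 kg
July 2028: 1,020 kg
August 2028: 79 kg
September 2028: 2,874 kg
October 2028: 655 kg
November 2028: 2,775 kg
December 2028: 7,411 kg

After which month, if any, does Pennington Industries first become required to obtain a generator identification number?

Through February 2028: 1,249 kg
Through March 2028: 1,722 kg
Through April 2028: 3,120 kg
Through May 2028: 8,026 kg ← exceeds threshold

May 2028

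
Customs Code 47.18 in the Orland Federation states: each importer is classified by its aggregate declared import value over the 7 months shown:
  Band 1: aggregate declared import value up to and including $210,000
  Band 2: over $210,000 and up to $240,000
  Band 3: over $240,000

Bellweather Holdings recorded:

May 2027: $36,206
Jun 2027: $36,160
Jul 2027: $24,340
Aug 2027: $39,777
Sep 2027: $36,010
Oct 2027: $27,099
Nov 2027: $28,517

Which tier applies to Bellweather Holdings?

Aggregate declared import value: $36,206 + $36,160 + $24,340 + $39,777 + $36,010 + $27,099 + $28,517 = $228,109.
$210,000 < $228,109 ≤ $240,000, so Band 2 applies.

Band 2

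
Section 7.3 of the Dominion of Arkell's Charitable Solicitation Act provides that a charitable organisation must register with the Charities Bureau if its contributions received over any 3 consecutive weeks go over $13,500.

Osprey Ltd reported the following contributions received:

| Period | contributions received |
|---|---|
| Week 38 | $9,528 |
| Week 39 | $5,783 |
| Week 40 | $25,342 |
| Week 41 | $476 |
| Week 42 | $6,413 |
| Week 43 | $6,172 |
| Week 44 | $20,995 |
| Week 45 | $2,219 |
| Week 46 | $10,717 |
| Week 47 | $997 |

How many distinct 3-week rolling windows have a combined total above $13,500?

Week 38–Week 40: $9,528 + $5,783 + $25,342 = $40,653 (over)
Week 39–Week 41: $5,783 + $25,342 + $476 = $31,601 (over)
Week 40–Week 42: $25,342 + $476 + $6,413 = $32,231 (over)
Week 41–Week 43: $476 + $6,413 + $6,172 = $13,061 (under)
Week 42–Week 44: $6,413 + $6,172 + $20,995 = $33,580 (over)
Week 43–Week 45: $6,172 + $20,995 + $2,219 = $29,386 (over)
Week 44–Week 46: $20,995 + $2,219 + $10,717 = $33,931 (over)
Week 45–Week 47: $2,219 + $10,717 + $997 = $13,933 (over)
7 windows exceed the threshold.

7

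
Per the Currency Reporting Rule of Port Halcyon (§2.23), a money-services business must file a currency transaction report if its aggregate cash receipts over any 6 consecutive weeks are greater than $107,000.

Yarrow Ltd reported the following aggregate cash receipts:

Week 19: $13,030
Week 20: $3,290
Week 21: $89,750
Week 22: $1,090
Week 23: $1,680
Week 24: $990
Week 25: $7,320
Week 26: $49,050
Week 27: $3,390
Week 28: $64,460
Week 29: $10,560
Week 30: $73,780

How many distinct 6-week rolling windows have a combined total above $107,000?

Week 19–Week 24: $13,030 + $3,290 + $89,750 + $1,090 + $1,680 + $990 = $109,830 (over)
Week 20–Week 25: $3,290 + $89,750 + $1,090 + $1,680 + $990 + $7,320 = $104,120 (under)
Week 21–Week 26: $89,750 + $1,090 + $1,680 + $990 + $7,320 + $49,050 = $149,880 (over)
Week 22–Week 27: $1,090 + $1,680 + $990 + $7,320 + $49,050 + $3,390 = $63,520 (under)
Week 23–Week 28: $1,680 + $990 + $7,320 + $49,050 + $3,390 + $64,460 = $126,890 (over)
Week 24–Week 29: $990 + $7,320 + $49,050 + $3,390 + $64,460 + $10,560 = $135,770 (over)
Week 25–Week 30: $7,320 + $49,050 + $3,390 + $64,460 + $10,560 + $73,780 = $208,560 (over)
5 windows exceed the threshold.

5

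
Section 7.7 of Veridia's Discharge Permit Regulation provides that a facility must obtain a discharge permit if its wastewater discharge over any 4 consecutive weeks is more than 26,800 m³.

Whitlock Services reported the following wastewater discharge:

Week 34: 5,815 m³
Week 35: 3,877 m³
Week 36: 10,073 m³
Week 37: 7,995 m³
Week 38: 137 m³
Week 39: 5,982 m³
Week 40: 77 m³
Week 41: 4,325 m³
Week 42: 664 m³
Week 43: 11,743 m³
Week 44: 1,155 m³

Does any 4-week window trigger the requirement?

Week 34–Week 37: 5,815 m³ + 3,877 m³ + 10,073 m³ + 7,995 m³ = 27,760 m³ (over)
Week 35–Week 38: 3,877 m³ + 10,073 m³ + 7,995 m³ + 137 m³ = 22,082 m³ (under)
Week 36–Week 39: 10,073 m³ + 7,995 m³ + 137 m³ + 5,982 m³ = 24,187 m³ (under)
Week 37–Week 40: 7,995 m³ + 137 m³ + 5,982 m³ + 77 m³ = 14,191 m³ (under)
Week 38–Week 41: 137 m³ + 5,982 m³ + 77 m³ + 4,325 m³ = 10,521 m³ (under)
Week 39–Week 42: 5,982 m³ + 77 m³ + 4,325 m³ + 664 m³ = 11,048 m³ (under)
Week 40–Week 43: 77 m³ + 4,325 m³ + 664 m³ + 11,743 m³ = 16,809 m³ (under)
Week 41–Week 44: 4,325 m³ + 664 m³ + 11,743 m³ + 1,155 m³ = 17,887 m³ (under)
At least one window exceeds 26,800 m³.

Yes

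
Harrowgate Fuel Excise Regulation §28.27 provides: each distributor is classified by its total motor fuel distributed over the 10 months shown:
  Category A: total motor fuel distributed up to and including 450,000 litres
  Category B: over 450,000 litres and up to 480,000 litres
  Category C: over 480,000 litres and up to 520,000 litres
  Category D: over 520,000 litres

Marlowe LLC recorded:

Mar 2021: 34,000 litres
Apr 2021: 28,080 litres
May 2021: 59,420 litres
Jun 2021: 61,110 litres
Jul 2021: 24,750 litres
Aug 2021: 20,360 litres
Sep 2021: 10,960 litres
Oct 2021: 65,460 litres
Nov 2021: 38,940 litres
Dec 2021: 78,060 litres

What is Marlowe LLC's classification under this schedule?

Total motor fuel distributed: 34,000 litres + 28,080 litres + 59,420 litres + 61,110 litres + 24,750 litres + 20,360 litres + 10,960 litres + 65,460 litres + 38,940 litres + 78,060 litres = 421,140 litres.
421,140 litres ≤ 450,000 litres, so Category A applies.

Category A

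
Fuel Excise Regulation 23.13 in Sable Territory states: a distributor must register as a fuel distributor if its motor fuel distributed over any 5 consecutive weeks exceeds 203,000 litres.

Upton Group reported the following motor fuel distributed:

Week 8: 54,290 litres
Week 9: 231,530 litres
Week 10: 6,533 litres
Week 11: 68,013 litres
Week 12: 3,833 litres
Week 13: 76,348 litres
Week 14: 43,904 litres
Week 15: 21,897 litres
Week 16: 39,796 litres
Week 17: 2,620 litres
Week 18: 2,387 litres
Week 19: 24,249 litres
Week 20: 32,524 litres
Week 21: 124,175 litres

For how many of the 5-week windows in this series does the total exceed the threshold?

Week 8–Week 12: 54,290 litres + 231,530 litres + 6,533 litres + 68,013 litres + 3,833 litres = 364,199 litres (over)
Week 9–Week 13: 231,530 litres + 6,533 litres + 68,013 litres + 3,833 litres + 76,348 litres = 386,257 litres (over)
Week 10–Week 14: 6,533 litres + 68,013 litres + 3,833 litres + 76,348 litres + 43,904 litres = 198,631 litres (under)
Week 11–Week 15: 68,013 litres + 3,833 litres + 76,348 litres + 43,904 litres + 21,897 litres = 213,995 litres (over)
Week 12–Week 16: 3,833 litres + 76,348 litres + 43,904 litres + 21,897 litres + 39,796 litres = 185,778 litres (under)
Week 13–Week 17: 76,348 litres + 43,904 litres + 21,897 litres + 39,796 litres + 2,620 litres = 184,565 litres (under)
Week 14–Week 18: 43,904 litres + 21,897 litres + 39,796 litres + 2,620 litres + 2,387 litres = 110,604 litres (under)
Week 15–Week 19: 21,897 litres + 39,796 litres + 2,620 litres + 2,387 litres + 24,249 litres = 90,949 litres (under)
Week 16–Week 20: 39,796 litres + 2,620 litres + 2,387 litres + 24,249 litres + 32,524 litres = 101,576 litres (under)
Week 17–Week 21: 2,620 litres + 2,387 litres + 24,249 litres + 32,524 litres + 124,175 litres = 185,955 litres (under)
3 windows exceed the threshold.

3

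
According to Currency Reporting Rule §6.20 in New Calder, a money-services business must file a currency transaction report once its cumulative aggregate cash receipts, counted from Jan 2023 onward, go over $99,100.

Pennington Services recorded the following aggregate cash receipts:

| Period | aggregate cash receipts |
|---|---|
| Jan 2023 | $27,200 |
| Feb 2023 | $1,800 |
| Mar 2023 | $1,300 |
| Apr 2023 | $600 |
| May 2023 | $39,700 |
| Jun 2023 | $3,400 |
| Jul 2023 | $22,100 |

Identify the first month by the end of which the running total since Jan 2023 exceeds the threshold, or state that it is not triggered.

Not triggered

Through Jan 2023: $27,200
Through Feb 2023: $29,000
Through Mar 2023: $30,300
Through Apr 2023: $30,900
Through May 2023: $70,600
Through Jun 2023: $74,000
Through Jul 2023: $96,100
Final cumulative total $96,100 ≤ $99,100; the threshold is never exceeded.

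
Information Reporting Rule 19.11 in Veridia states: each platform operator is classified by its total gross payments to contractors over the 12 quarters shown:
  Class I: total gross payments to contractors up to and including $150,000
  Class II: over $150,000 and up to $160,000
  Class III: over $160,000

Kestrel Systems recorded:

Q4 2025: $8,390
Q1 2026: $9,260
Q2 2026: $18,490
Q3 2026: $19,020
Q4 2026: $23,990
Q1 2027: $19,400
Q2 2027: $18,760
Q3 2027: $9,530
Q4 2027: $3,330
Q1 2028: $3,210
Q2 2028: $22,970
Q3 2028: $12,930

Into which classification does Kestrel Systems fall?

Total gross payments to contractors: $8,390 + $9,260 + $18,490 + $19,020 + $23,990 + $19,400 + $18,760 + $9,530 + $3,330 + $3,210 + $22,970 + $12,930 = $169,280.
$169,280 > $160,000, so Class III applies.

Class III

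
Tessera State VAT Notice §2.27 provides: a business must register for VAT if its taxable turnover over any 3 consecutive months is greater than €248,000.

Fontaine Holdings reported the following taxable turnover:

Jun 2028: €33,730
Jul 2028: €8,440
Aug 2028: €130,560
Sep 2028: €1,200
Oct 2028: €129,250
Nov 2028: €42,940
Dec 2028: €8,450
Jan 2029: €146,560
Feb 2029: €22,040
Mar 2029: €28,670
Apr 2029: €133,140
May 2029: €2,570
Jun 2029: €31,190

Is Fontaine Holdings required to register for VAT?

Jun 2028–Aug 2028: €33,730 + €8,440 + €130,560 = €172,730 (under)
Jul 2028–Sep 2028: €8,440 + €130,560 + €1,200 = €140,200 (under)
Aug 2028–Oct 2028: €130,560 + €1,200 + €129,250 = €261,010 (over)
Sep 2028–Nov 2028: €1,200 + €129,250 + €42,940 = €173,390 (under)
Oct 2028–Dec 2028: €129,250 + €42,940 + €8,450 = €180,640 (under)
Nov 2028–Jan 2029: €42,940 + €8,450 + €146,560 = €197,950 (under)
Dec 2028–Feb 2029: €8,450 + €146,560 + €22,040 = €177,050 (under)
Jan 2029–Mar 2029: €146,560 + €22,040 + €28,670 = €197,270 (under)
Feb 2029–Apr 2029: €22,040 + €28,670 + €133,140 = €183,850 (under)
Mar 2029–May 2029: €28,670 + €133,140 + €2,570 = €164,380 (under)
Apr 2029–Jun 2029: €133,140 + €2,570 + €31,190 = €166,900 (under)
At least one window exceeds €248,000.

Yes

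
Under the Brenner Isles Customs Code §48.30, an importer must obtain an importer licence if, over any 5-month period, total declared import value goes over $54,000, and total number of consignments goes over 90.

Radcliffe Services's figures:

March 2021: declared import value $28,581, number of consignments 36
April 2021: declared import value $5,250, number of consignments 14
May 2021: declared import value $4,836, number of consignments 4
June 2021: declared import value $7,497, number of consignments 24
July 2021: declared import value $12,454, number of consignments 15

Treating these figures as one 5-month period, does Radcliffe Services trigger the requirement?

Total declared import value: $28,581 + $5,250 + $4,836 + $7,497 + $12,454 = $58,618 (> $54,000).
Total number of consignments: 36 + 14 + 4 + 24 + 15 = 93 (> 90).
The test is 'and': both thresholds are exceeded.

Yes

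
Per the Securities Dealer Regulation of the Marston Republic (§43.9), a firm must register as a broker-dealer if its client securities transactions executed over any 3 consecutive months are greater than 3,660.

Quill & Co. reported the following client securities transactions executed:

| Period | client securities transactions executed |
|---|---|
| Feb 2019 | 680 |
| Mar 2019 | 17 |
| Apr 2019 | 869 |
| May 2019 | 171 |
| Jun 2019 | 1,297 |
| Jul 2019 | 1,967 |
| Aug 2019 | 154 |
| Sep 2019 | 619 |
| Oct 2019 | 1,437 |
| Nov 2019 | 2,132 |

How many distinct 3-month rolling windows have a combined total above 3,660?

1

Feb 2019–Apr 2019: 680 + 17 + 869 = 1,566 (under)
Mar 2019–May 2019: 17 + 869 + 171 = 1,057 (under)
Apr 2019–Jun 2019: 869 + 171 + 1,297 = 2,337 (under)
May 2019–Jul 2019: 171 + 1,297 + 1,967 = 3,435 (under)
Jun 2019–Aug 2019: 1,297 + 1,967 + 154 = 3,418 (under)
Jul 2019–Sep 2019: 1,967 + 154 + 619 = 2,740 (under)
Aug 2019–Oct 2019: 154 + 619 + 1,437 = 2,210 (under)
Sep 2019–Nov 2019: 619 + 1,437 + 2,132 = 4,188 (over)
1 window exceeds the threshold.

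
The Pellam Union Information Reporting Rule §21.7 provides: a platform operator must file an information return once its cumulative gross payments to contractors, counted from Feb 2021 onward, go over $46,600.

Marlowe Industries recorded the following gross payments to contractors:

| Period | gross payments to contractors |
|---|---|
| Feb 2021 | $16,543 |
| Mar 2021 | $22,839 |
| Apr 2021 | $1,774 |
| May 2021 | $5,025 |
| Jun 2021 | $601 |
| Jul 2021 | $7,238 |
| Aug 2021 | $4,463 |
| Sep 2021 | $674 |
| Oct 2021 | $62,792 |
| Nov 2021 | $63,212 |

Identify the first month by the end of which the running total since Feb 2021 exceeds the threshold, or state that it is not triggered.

Jun 2021

Through Feb 2021: $16,543
Through Mar 2021: $39,382
Through Apr 2021: $41,156
Through May 2021: $46,181
Through Jun 2021: $46,782 ← exceeds threshold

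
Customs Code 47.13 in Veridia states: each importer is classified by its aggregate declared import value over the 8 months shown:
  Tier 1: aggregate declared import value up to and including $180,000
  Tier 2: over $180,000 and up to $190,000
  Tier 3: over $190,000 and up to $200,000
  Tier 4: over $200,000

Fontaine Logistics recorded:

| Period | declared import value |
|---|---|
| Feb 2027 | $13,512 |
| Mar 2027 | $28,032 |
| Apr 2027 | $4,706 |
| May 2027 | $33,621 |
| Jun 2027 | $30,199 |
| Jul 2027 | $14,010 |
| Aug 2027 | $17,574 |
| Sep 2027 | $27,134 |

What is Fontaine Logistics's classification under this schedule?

Tier 1

Aggregate declared import value: $13,512 + $28,032 + $4,706 + $33,621 + $30,199 + $14,010 + $17,574 + $27,134 = $168,788.
$168,788 ≤ $180,000, so Tier 1 applies.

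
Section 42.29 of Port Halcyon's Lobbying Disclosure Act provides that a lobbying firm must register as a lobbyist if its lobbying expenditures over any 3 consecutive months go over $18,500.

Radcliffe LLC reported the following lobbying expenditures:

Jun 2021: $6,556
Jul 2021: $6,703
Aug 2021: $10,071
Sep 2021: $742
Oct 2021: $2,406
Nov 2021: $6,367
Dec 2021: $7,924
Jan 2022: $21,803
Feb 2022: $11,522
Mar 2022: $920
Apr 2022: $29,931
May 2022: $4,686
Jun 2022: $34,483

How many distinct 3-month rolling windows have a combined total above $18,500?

Jun 2021–Aug 2021: $6,556 + $6,703 + $10,071 = $23,330 (over)
Jul 2021–Sep 2021: $6,703 + $10,071 + $742 = $17,516 (under)
Aug 2021–Oct 2021: $10,071 + $742 + $2,406 = $13,219 (under)
Sep 2021–Nov 2021: $742 + $2,406 + $6,367 = $9,515 (under)
Oct 2021–Dec 2021: $2,406 + $6,367 + $7,924 = $16,697 (under)
Nov 2021–Jan 2022: $6,367 + $7,924 + $21,803 = $36,094 (over)
Dec 2021–Feb 2022: $7,924 + $21,803 + $11,522 = $41,249 (over)
Jan 2022–Mar 2022: $21,803 + $11,522 + $920 = $34,245 (over)
Feb 2022–Apr 2022: $11,522 + $920 + $29,931 = $42,373 (over)
Mar 2022–May 2022: $920 + $29,931 + $4,686 = $35,537 (over)
Apr 2022–Jun 2022: $29,931 + $4,686 + $34,483 = $69,100 (over)
7 windows exceed the threshold.

7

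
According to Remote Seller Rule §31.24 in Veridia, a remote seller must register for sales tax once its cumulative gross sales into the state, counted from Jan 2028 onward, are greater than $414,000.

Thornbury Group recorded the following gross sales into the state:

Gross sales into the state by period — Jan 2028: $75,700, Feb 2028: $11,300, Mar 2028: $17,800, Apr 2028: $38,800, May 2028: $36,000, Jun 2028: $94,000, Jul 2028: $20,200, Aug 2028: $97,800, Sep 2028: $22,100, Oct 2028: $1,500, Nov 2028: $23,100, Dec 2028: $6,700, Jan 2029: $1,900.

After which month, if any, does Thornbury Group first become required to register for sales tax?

Through Jan 2028: $75,700
Through Feb 2028: $87,000
Through Mar 2028: $104,800
Through Apr 2028: $143,600
Through May 2028: $179,600
Through Jun 2028: $273,600
Through Jul 2028: $293,800
Through Aug 2028: $391,600
Through Sep 2028: $413,700
Through Oct 2028: $415,200 ← exceeds threshold

Oct 2028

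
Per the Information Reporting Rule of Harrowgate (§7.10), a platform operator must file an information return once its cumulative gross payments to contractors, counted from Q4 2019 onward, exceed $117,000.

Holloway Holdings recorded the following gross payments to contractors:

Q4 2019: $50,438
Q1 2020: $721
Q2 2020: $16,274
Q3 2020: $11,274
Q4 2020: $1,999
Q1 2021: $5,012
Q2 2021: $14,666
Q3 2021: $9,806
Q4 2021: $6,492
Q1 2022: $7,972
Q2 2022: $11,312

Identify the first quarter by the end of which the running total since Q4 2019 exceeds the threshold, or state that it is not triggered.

Through Q4 2019: $50,438
Through Q1 2020: $51,159
Through Q2 2020: $67,433
Through Q3 2020: $78,707
Through Q4 2020: $80,706
Through Q1 2021: $85,718
Through Q2 2021: $100,384
Through Q3 2021: $110,190
Through Q4 2021: $116,682
Through Q1 2022: $124,654 ← exceeds threshold

Q1 2022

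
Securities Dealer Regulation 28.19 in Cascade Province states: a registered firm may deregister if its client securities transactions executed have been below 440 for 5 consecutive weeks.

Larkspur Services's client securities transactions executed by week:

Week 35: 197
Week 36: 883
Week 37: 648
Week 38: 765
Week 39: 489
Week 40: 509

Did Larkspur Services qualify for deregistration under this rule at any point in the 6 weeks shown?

Weeks below 440: Week 35.
Longest run of consecutive weeks below the threshold: 1.
1 < 5, so Larkspur Services never became eligible.

No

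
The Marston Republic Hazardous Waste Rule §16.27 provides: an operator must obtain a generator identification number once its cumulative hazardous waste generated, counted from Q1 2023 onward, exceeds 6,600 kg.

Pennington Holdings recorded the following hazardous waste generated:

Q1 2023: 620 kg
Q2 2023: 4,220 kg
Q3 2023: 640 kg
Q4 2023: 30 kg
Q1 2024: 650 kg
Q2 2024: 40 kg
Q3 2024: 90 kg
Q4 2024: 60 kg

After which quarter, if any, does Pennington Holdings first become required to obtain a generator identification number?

Not triggered

Through Q1 2023: 620 kg
Through Q2 2023: 4,840 kg
Through Q3 2023: 5,480 kg
Through Q4 2023: 5,510 kg
Through Q1 2024: 6,160 kg
Through Q2 2024: 6,200 kg
Through Q3 2024: 6,290 kg
Through Q4 2024: 6,350 kg
Final cumulative total 6,350 kg ≤ 6,600 kg; the threshold is never exceeded.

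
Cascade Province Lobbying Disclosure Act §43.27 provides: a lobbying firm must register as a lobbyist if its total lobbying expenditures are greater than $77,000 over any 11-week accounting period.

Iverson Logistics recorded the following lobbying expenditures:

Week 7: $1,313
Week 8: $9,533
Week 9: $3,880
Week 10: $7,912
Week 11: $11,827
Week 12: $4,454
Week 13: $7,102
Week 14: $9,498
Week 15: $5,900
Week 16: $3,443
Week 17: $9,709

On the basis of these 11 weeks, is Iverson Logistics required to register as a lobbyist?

No

Total lobbying expenditures: $1,313 + $9,533 + $3,880 + $7,912 + $11,827 + $4,454 + $7,102 + $9,498 + $5,900 + $3,443 + $9,709 = $74,571.
$74,571 ≤ $77,000, so the threshold is not exceeded.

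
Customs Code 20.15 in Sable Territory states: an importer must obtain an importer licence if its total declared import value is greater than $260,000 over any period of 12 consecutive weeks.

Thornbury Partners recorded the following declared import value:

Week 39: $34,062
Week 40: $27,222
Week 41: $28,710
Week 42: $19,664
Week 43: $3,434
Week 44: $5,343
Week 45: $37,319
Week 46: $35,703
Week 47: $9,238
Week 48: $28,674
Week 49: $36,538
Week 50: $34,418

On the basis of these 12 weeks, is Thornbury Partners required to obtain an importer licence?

Yes

Total declared import value: $34,062 + $27,222 + $28,710 + $19,664 + $3,434 + $5,343 + $37,319 + $35,703 + $9,238 + $28,674 + $36,538 + $34,418 = $300,325.
$300,325 > $260,000, so the threshold is exceeded.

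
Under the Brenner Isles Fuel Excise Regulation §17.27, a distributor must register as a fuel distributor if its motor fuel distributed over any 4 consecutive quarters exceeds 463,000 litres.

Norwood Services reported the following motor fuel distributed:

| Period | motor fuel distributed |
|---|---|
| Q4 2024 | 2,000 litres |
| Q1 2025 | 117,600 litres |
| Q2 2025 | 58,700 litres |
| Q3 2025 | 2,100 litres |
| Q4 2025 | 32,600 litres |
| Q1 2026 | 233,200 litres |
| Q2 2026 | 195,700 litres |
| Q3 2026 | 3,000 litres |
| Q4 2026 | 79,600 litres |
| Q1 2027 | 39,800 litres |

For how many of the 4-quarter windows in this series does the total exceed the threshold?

3

Q4 2024–Q3 2025: 2,000 litres + 117,600 litres + 58,700 litres + 2,100 litres = 180,400 litres (under)
Q1 2025–Q4 2025: 117,600 litres + 58,700 litres + 2,100 litres + 32,600 litres = 211,000 litres (under)
Q2 2025–Q1 2026: 58,700 litres + 2,100 litres + 32,600 litres + 233,200 litres = 326,600 litres (under)
Q3 2025–Q2 2026: 2,100 litres + 32,600 litres + 233,200 litres + 195,700 litres = 463,600 litres (over)
Q4 2025–Q3 2026: 32,600 litres + 233,200 litres + 195,700 litres + 3,000 litres = 464,500 litres (over)
Q1 2026–Q4 2026: 233,200 litres + 195,700 litres + 3,000 litres + 79,600 litres = 511,500 litres (over)
Q2 2026–Q1 2027: 195,700 litres + 3,000 litres + 79,600 litres + 39,800 litres = 318,100 litres (under)
3 windows exceed the threshold.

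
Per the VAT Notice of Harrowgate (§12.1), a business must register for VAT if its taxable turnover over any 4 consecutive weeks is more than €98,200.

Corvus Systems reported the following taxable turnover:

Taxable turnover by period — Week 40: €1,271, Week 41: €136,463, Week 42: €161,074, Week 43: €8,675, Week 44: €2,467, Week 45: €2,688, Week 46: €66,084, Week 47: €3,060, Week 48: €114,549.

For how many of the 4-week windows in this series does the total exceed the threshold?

Week 40–Week 43: €1,271 + €136,463 + €161,074 + €8,675 = €307,483 (over)
Week 41–Week 44: €136,463 + €161,074 + €8,675 + €2,467 = €308,679 (over)
Week 42–Week 45: €161,074 + €8,675 + €2,467 + €2,688 = €174,904 (over)
Week 43–Week 46: €8,675 + €2,467 + €2,688 + €66,084 = €79,914 (under)
Week 44–Week 47: €2,467 + €2,688 + €66,084 + €3,060 = €74,299 (under)
Week 45–Week 48: €2,688 + €66,084 + €3,060 + €114,549 = €186,381 (over)
4 windows exceed the threshold.

4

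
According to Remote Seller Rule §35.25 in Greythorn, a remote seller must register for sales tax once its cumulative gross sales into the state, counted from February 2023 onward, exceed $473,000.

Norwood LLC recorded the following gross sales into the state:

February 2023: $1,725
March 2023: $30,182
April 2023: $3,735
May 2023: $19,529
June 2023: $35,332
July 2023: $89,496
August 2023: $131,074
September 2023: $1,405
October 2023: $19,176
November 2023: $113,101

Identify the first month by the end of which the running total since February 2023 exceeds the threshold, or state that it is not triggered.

Not triggered

Through February 2023: $1,725
Through March 2023: $31,907
Through April 2023: $35,642
Through May 2023: $55,171
Through June 2023: $90,503
Through July 2023: $179,999
Through August 2023: $311,073
Through September 2023: $312,478
Through October 2023: $331,654
Through November 2023: $444,755
Final cumulative total $444,755 ≤ $473,000; the threshold is never exceeded.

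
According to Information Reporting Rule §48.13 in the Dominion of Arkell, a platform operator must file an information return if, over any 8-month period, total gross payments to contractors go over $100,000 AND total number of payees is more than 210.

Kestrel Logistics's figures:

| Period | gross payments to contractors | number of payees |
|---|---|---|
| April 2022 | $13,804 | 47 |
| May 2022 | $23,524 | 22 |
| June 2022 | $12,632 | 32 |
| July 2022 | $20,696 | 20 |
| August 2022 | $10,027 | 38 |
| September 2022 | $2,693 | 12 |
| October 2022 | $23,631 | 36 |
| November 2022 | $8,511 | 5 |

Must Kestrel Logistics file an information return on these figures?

Total gross payments to contractors: $13,804 + $23,524 + $12,632 + $20,696 + $10,027 + $2,693 + $23,631 + $8,511 = $115,518 (> $100,000).
Total number of payees: 47 + 22 + 32 + 20 + 38 + 12 + 36 + 5 = 212 (> 210).
The test is 'and': both thresholds are exceeded.

Yes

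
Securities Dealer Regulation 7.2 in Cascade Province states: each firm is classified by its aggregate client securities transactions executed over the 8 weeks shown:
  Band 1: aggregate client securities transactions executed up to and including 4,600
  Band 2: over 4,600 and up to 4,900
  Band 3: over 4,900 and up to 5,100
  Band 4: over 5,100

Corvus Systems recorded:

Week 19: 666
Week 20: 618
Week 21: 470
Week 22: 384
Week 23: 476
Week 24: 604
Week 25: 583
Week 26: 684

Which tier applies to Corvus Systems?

Band 1

Aggregate client securities transactions executed: 666 + 618 + 470 + 384 + 476 + 604 + 583 + 684 = 4,485.
4,485 ≤ 4,600, so Band 1 applies.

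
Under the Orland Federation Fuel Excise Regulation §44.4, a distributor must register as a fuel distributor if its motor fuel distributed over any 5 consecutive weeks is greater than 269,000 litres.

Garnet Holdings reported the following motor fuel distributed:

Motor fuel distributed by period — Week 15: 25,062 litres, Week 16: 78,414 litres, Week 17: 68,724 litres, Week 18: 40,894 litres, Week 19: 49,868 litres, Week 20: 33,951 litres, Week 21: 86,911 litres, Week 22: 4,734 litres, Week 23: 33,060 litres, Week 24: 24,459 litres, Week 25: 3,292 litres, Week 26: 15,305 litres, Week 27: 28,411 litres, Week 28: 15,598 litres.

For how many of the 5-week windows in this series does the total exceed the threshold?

2

Week 15–Week 19: 25,062 litres + 78,414 litres + 68,724 litres + 40,894 litres + 49,868 litres = 262,962 litres (under)
Week 16–Week 20: 78,414 litres + 68,724 litres + 40,894 litres + 49,868 litres + 33,951 litres = 271,851 litres (over)
Week 17–Week 21: 68,724 litres + 40,894 litres + 49,868 litres + 33,951 litres + 86,911 litres = 280,348 litres (over)
Week 18–Week 22: 40,894 litres + 49,868 litres + 33,951 litres + 86,911 litres + 4,734 litres = 216,358 litres (under)
Week 19–Week 23: 49,868 litres + 33,951 litres + 86,911 litres + 4,734 litres + 33,060 litres = 208,524 litres (under)
Week 20–Week 24: 33,951 litres + 86,911 litres + 4,734 litres + 33,060 litres + 24,459 litres = 183,115 litres (under)
Week 21–Week 25: 86,911 litres + 4,734 litres + 33,060 litres + 24,459 litres + 3,292 litres = 152,456 litres (under)
Week 22–Week 26: 4,734 litres + 33,060 litres + 24,459 litres + 3,292 litres + 15,305 litres = 80,850 litres (under)
Week 23–Week 27: 33,060 litres + 24,459 litres + 3,292 litres + 15,305 litres + 28,411 litres = 104,527 litres (under)
Week 24–Week 28: 24,459 litres + 3,292 litres + 15,305 litres + 28,411 litres + 15,598 litres = 87,065 litres (under)
2 windows exceed the threshold.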